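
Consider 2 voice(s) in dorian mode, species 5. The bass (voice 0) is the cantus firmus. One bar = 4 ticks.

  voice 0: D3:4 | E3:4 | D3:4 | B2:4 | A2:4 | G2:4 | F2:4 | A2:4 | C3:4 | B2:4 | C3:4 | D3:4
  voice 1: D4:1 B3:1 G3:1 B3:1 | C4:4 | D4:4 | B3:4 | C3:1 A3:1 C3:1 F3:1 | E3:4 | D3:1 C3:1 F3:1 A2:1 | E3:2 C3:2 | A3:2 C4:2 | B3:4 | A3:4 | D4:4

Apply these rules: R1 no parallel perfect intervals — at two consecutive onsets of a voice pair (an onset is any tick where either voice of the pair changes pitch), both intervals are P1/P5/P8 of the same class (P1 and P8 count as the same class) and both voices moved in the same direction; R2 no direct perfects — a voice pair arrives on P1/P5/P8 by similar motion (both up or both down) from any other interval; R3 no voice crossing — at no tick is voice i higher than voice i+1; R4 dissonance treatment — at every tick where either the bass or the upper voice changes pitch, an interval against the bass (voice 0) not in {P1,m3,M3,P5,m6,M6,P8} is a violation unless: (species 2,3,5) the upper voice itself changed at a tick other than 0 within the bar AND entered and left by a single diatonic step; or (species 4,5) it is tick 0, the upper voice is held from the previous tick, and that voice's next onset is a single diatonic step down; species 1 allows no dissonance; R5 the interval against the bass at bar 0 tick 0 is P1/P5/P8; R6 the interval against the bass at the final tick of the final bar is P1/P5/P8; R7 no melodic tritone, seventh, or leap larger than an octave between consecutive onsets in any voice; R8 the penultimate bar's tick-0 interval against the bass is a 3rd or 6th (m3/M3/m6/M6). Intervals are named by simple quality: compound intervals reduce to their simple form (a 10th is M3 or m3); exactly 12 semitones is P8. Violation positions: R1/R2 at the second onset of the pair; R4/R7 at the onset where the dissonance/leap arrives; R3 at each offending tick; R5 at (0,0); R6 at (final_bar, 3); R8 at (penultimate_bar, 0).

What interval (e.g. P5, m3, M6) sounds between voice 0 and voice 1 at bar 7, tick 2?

m3

voice 0=A2 voice 1=C3 -> m3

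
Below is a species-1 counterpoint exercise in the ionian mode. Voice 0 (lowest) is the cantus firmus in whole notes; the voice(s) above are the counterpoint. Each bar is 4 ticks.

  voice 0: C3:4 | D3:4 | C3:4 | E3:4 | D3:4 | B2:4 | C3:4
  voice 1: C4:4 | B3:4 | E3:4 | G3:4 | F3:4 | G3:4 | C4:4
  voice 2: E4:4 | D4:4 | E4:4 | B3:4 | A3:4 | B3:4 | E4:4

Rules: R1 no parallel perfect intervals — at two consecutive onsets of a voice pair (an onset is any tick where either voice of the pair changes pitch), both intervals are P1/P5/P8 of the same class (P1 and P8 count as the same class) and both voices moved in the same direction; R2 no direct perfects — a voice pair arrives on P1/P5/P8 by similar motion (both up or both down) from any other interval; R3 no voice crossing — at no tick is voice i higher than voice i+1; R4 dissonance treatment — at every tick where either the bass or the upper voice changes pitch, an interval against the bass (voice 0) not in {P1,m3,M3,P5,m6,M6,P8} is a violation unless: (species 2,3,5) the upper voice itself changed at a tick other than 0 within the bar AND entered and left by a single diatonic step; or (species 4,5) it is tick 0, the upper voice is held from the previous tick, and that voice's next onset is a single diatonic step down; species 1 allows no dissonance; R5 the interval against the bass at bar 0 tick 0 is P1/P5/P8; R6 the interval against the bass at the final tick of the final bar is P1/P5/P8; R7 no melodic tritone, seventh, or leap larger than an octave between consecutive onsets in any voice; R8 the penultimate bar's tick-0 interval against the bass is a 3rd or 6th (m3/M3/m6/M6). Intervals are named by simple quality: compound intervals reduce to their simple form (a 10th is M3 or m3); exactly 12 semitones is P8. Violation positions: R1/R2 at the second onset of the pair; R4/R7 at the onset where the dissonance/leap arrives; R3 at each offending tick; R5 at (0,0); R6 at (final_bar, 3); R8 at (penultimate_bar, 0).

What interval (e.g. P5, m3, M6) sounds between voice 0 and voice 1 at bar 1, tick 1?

voice 0=D3 voice 1=B3 -> M6

M6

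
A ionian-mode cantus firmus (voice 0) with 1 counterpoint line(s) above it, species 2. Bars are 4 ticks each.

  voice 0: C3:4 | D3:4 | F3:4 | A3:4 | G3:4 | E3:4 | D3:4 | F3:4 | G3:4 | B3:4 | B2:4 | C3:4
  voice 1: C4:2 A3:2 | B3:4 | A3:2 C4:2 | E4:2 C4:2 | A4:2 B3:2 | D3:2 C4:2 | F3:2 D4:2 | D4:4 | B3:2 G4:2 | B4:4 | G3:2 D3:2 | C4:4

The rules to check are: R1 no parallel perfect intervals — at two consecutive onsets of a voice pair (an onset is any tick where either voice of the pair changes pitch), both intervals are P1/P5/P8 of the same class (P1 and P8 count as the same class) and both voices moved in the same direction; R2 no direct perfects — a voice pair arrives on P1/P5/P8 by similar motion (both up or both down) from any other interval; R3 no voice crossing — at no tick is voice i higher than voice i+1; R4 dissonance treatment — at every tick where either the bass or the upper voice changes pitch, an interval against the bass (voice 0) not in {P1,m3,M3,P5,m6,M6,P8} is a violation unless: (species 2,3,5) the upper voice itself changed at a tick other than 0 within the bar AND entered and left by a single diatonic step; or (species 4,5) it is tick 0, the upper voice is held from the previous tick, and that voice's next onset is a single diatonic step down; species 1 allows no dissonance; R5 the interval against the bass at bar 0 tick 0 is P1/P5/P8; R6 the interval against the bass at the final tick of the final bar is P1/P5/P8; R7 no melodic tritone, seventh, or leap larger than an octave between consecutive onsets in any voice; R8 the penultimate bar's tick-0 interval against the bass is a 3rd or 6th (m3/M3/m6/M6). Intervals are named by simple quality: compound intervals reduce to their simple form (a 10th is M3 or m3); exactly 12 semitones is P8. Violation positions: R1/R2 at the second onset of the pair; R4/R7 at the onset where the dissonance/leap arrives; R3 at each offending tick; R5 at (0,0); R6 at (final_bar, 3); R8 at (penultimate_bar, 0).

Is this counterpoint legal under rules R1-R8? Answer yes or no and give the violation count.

No (11 violations)

bar 0: v0=C3 v1=C4 (P8)
bar 1: v0=D3 v1=B3 (M6)
bar 2: v0=F3 v1=A3 (M3)
bar 3: v0=A3 v1=E4 (P5)
bar 4: v0=G3 v1=A4 (M2)
bar 5: v0=E3 v1=D3 (M2)
bar 6: v0=D3 v1=F3 (m3)
bar 7: v0=F3 v1=D4 (M6)
bar 8: v0=G3 v1=B3 (M3)
bar 9: v0=B3 v1=B4 (P8)
bar 10: v0=B2 v1=G3 (m6)
bar 11: v0=C3 v1=C4 (P8)
  R1 @ bar3.0: F3/C4 P5 -> A3/E4 P5 similar
  R4 @ bar4.0: G3/A4 M2 untreated
  R7 @ bar4.2: A4->B3 leap 10st
  R3 @ bar5.0: E3 above D3
  R4 @ bar5.0: E3/D3 M2 untreated
  R3 @ bar5.1: E3 above D3
  R7 @ bar5.2: D3->C4 leap 10st
  R1 @ bar9.0: G3/G4 P8 -> B3/B4 P8 similar
  R7 @ bar10.0: B4->G3 leap 16st
  R2 @ bar11.0: B2/D3 m3 -> C3/C4 P8 similar
  R7 @ bar11.0: D3->C4 leap 10st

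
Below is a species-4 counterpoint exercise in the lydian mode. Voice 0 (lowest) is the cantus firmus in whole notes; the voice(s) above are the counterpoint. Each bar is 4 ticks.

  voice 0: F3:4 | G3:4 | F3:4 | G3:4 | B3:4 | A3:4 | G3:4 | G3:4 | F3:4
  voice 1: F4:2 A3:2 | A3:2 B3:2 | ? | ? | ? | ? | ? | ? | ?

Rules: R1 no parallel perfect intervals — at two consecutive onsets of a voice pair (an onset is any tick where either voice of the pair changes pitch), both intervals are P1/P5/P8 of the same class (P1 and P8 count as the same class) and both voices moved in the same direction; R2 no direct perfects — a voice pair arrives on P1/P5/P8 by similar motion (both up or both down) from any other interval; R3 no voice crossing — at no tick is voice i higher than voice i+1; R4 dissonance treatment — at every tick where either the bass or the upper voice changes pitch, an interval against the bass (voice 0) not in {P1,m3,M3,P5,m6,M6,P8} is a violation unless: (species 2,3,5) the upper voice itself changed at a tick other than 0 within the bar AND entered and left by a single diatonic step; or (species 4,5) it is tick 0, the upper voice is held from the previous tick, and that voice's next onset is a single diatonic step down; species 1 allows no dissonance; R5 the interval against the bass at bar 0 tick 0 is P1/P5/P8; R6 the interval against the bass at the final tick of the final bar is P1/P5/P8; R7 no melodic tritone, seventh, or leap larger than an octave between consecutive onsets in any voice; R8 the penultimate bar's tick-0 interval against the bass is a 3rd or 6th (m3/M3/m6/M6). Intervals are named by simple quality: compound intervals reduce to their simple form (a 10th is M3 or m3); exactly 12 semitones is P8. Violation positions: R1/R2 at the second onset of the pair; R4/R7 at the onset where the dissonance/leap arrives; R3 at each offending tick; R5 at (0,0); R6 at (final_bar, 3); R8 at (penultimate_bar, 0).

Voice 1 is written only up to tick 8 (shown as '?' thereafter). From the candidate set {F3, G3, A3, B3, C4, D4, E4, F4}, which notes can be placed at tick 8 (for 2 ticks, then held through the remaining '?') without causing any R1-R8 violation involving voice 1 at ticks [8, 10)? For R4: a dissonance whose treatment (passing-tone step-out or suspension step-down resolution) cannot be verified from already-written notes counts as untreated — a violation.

F3: violates R2,R7
G3: violates R4
A3: legal
B3: violates R4
C4: legal
D4: legal
E4: violates R4
F4: violates R7

{A3, C4, D4}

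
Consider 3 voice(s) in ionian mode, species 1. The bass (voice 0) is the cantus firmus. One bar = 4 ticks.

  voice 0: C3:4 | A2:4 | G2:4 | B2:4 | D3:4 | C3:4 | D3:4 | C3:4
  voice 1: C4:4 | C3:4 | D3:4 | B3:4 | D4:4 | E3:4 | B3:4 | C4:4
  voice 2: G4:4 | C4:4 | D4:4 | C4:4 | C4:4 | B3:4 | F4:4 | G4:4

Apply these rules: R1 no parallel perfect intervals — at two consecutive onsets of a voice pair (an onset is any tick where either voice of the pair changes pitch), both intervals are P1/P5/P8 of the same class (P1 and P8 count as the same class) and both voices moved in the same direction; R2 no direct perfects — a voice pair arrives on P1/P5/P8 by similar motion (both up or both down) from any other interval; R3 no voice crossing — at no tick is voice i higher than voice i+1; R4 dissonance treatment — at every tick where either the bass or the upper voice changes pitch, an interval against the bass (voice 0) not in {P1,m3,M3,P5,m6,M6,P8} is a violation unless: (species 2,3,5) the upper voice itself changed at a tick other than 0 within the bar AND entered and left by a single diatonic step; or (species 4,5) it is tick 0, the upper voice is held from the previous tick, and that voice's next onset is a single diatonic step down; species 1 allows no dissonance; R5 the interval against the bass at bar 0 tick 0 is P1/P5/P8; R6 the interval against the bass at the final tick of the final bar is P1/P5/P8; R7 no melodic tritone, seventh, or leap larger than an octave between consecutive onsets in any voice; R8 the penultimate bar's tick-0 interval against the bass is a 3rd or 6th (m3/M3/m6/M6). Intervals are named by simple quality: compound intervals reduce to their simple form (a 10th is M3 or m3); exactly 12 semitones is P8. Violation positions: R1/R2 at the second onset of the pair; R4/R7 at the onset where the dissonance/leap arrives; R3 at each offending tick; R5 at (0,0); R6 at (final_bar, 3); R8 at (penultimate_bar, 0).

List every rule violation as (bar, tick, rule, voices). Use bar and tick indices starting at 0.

bar 0: v0=C3 v1=C4 v2=G4 downbeat P5
bar 1: v0=A2 v1=C3 v2=C4 downbeat m3
bar 2: v0=G2 v1=D3 v2=D4 downbeat P5
bar 3: v0=B2 v1=B3 v2=C4 downbeat m2
bar 4: v0=D3 v1=D4 v2=C4 downbeat m7
bar 5: v0=C3 v1=E3 v2=B3 downbeat M7
bar 6: v0=D3 v1=B3 v2=F4 downbeat m3
bar 7: v0=C3 v1=C4 v2=G4 downbeat P5
  -> R2 @ bar 1 tick 0 v(1, 2): C4/G4 P5 -> C3/C4 P8 similar
  -> R1 @ bar 2 tick 0 v(1, 2): C3/C4 P8 -> D3/D4 P8 similar
  -> R2 @ bar 3 tick 0 v(0, 1): G2/D3 P5 -> B2/B3 P8 similar
  -> R4 @ bar 3 tick 0 v(0, 2): B2/C4 m2 untreated
  -> R1 @ bar 4 tick 0 v(0, 1): B2/B3 P8 -> D3/D4 P8 similar
  -> R3 @ bar 4 tick 0 v(1, 2): D4 above C4
  -> R4 @ bar 4 tick 0 v(0, 2): D3/C4 m7 untreated
  -> R3 @ bar 4 tick 1 v(1, 2): D4 above C4
  -> R3 @ bar 4 tick 2 v(1, 2): D4 above C4
  -> R3 @ bar 4 tick 3 v(1, 2): D4 above C4
  -> R2 @ bar 5 tick 0 v(1, 2): D4/C4 M2 -> E3/B3 P5 similar
  -> R4 @ bar 5 tick 0 v(0, 2): C3/B3 M7 untreated
  -> R7 @ bar 5 tick 0 v(1,): D4->E3 leap 10st
  -> R7 @ bar 6 tick 0 v(2,): B3->F4 leap 6st
  -> R2 @ bar 7 tick 0 v(1, 2): B3/F4 TT -> C4/G4 P5 similar

(1, 0, R2, (1, 2))
(2, 0, R1, (1, 2))
(3, 0, R2, (0, 1))
(3, 0, R4, (0, 2))
(4, 0, R1, (0, 1))
(4, 0, R3, (1, 2))
(4, 0, R4, (0, 2))
(4, 1, R3, (1, 2))
(4, 2, R3, (1, 2))
(4, 3, R3, (1, 2))
(5, 0, R2, (1, 2))
(5, 0, R4, (0, 2))
(5, 0, R7, (1,))
(6, 0, R7, (2,))
(7, 0, R2, (1, 2))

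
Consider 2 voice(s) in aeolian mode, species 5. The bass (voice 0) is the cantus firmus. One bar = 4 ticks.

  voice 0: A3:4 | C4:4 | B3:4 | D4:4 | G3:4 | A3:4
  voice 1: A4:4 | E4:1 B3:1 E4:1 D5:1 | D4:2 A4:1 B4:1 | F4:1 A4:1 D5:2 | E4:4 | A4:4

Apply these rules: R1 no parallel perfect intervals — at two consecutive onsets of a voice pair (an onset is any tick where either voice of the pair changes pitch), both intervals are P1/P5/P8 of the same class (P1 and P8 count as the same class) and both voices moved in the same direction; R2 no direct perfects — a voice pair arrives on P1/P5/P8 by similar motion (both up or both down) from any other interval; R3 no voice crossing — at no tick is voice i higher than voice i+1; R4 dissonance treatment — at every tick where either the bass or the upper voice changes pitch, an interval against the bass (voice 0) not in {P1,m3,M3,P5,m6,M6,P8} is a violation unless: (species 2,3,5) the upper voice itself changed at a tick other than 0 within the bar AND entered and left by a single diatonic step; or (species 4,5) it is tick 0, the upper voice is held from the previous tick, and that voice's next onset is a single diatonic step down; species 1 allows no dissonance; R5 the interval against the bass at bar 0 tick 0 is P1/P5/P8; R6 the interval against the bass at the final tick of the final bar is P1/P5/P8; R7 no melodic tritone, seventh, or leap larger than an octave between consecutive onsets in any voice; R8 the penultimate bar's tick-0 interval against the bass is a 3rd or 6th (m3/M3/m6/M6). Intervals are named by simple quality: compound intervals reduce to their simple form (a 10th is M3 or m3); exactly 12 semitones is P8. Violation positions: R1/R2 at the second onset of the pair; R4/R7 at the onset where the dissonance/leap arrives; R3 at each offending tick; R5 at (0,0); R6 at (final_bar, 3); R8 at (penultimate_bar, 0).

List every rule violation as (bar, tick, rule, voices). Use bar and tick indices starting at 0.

bar 0: v0=A3 v1=A4 downbeat P8
bar 1: v0=C4 v1=E4 downbeat M3
bar 2: v0=B3 v1=D4 downbeat m3
bar 3: v0=D4 v1=F4 downbeat m3
bar 4: v0=G3 v1=E4 downbeat M6
bar 5: v0=A3 v1=A4 downbeat P8
  -> R3 @ bar 1 tick 1 v(0, 1): C4 above B3
  -> R4 @ bar 1 tick 1 v(0, 1): C4/B3 m2 untreated
  -> R4 @ bar 1 tick 3 v(0, 1): C4/D5 M2 untreated
  -> R7 @ bar 1 tick 3 v(1,): E4->D5 leap 10st
  -> R4 @ bar 2 tick 2 v(0, 1): B3/A4 m7 untreated
  -> R7 @ bar 3 tick 0 v(1,): B4->F4 leap 6st
  -> R7 @ bar 4 tick 0 v(1,): D5->E4 leap 10st
  -> R2 @ bar 5 tick 0 v(0, 1): G3/E4 M6 -> A3/A4 P8 similar

(1, 1, R3, (0, 1))
(1, 1, R4, (0, 1))
(1, 3, R4, (0, 1))
(1, 3, R7, (1,))
(2, 2, R4, (0, 1))
(3, 0, R7, (1,))
(4, 0, R7, (1,))
(5, 0, R2, (0, 1))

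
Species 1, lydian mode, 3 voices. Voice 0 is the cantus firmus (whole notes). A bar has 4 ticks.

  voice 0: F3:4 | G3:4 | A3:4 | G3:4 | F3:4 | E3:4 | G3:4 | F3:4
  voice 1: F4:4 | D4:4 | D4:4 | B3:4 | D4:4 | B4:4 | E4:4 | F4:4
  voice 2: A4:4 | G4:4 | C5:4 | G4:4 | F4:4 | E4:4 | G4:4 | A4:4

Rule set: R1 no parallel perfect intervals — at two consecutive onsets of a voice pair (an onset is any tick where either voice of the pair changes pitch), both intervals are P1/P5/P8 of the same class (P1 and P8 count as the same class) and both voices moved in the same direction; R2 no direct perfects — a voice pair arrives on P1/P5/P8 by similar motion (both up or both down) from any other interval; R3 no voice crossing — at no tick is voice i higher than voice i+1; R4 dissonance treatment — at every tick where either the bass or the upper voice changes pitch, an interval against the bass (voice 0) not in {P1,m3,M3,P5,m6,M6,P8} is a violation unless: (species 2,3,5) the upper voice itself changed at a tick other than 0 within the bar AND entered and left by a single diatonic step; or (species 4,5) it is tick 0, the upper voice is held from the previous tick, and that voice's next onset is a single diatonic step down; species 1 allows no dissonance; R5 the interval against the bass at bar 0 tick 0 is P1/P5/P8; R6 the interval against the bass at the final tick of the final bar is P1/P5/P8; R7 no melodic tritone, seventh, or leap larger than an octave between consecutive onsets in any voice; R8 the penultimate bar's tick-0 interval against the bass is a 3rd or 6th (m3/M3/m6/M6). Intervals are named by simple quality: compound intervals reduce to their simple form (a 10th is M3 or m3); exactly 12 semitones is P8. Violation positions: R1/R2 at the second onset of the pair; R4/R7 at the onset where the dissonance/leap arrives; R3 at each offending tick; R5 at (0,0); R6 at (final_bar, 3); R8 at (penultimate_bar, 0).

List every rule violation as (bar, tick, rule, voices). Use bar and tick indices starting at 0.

(0, 0, R5, (0, 2))
(2, 0, R4, (0, 1))
(3, 0, R2, (0, 2))
(4, 0, R1, (0, 2))
(5, 0, R1, (0, 2))
(5, 0, R3, (1, 2))
(5, 1, R3, (1, 2))
(5, 2, R3, (1, 2))
(5, 3, R3, (1, 2))
(6, 0, R1, (0, 2))
(6, 0, R8, (0, 2))
(7, 3, R6, (0, 2))

bar 0: v0=F3 v1=F4 v2=A4 downbeat M3
bar 1: v0=G3 v1=D4 v2=G4 downbeat P8
bar 2: v0=A3 v1=D4 v2=C5 downbeat m3
bar 3: v0=G3 v1=B3 v2=G4 downbeat P8
bar 4: v0=F3 v1=D4 v2=F4 downbeat P8
bar 5: v0=E3 v1=B4 v2=E4 downbeat P8
bar 6: v0=G3 v1=E4 v2=G4 downbeat P8
bar 7: v0=F3 v1=F4 v2=A4 downbeat M3
  -> R5 @ bar 0 tick 0 v(0, 2): opens on M3
  -> R4 @ bar 2 tick 0 v(0, 1): A3/D4 P4 untreated
  -> R2 @ bar 3 tick 0 v(0, 2): A3/C5 m3 -> G3/G4 P8 similar
  -> R1 @ bar 4 tick 0 v(0, 2): G3/G4 P8 -> F3/F4 P8 similar
  -> R1 @ bar 5 tick 0 v(0, 2): F3/F4 P8 -> E3/E4 P8 similar
  -> R3 @ bar 5 tick 0 v(1, 2): B4 above E4
  -> R3 @ bar 5 tick 1 v(1, 2): B4 above E4
  -> R3 @ bar 5 tick 2 v(1, 2): B4 above E4
  -> R3 @ bar 5 tick 3 v(1, 2): B4 above E4
  -> R1 @ bar 6 tick 0 v(0, 2): E3/E4 P8 -> G3/G4 P8 similar
  -> R8 @ bar 6 tick 0 v(0, 2): penult P8 not 3rd/6th
  -> R6 @ bar 7 tick 3 v(0, 2): closes on M3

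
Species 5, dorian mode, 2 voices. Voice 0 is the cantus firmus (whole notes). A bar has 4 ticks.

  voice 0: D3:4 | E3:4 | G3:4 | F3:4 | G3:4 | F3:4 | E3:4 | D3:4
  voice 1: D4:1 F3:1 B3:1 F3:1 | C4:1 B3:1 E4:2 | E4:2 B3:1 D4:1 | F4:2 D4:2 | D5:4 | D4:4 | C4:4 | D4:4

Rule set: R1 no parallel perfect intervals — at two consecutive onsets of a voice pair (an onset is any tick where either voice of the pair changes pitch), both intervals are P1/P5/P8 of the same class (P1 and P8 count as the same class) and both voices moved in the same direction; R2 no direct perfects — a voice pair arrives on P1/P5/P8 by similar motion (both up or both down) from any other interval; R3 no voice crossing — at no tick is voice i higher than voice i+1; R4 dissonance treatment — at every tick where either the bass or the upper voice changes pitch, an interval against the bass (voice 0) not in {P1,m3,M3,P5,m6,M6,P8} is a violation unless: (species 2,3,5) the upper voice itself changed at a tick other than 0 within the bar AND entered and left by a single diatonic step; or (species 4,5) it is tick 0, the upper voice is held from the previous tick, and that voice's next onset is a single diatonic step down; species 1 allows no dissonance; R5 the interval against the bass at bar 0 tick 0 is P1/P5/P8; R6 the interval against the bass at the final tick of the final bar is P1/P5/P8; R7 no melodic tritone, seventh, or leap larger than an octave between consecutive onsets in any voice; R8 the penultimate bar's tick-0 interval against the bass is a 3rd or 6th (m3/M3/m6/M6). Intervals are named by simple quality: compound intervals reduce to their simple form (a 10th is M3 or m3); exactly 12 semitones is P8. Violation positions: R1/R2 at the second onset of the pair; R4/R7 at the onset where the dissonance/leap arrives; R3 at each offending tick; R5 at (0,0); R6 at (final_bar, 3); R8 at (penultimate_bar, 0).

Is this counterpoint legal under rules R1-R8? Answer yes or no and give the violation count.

bar 0: v0=D3 v1=D4 (P8)
bar 1: v0=E3 v1=C4 (m6)
bar 2: v0=G3 v1=E4 (M6)
bar 3: v0=F3 v1=F4 (P8)
bar 4: v0=G3 v1=D5 (P5)
bar 5: v0=F3 v1=D4 (M6)
bar 6: v0=E3 v1=C4 (m6)
bar 7: v0=D3 v1=D4 (P8)
  R7 @ bar0.2: F3->B3 leap 6st
  R7 @ bar0.3: B3->F3 leap 6st
  R2 @ bar4.0: F3/D4 M6 -> G3/D5 P5 similar

No (3 violations)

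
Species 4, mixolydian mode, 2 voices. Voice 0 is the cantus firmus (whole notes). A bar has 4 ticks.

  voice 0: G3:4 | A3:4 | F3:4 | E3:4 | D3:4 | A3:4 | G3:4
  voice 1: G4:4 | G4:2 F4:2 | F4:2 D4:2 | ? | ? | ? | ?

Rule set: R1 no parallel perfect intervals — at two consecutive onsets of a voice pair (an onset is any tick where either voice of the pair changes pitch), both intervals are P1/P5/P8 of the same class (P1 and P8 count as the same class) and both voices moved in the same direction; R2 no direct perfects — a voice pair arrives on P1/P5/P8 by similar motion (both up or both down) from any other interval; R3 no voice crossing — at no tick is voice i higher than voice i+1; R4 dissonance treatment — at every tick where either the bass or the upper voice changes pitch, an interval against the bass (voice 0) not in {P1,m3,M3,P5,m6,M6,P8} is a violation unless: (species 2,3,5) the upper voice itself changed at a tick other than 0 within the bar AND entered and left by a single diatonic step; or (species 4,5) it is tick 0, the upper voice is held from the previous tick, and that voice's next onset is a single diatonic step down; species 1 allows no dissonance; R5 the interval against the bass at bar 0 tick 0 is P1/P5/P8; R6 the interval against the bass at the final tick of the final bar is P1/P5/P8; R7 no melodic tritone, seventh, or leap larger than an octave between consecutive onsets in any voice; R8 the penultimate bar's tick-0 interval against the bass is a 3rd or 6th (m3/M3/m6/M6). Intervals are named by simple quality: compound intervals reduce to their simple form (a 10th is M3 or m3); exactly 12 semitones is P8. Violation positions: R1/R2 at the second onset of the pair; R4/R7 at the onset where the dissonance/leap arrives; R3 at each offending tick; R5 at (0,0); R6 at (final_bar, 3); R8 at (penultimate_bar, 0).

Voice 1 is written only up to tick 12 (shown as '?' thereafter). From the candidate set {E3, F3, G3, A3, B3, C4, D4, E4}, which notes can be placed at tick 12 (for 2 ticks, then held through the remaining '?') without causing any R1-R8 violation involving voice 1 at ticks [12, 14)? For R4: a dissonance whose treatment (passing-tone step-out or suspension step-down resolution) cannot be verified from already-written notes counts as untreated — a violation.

E3: violates R2,R7
F3: violates R4
G3: legal
A3: violates R4
B3: violates R2
C4: legal
D4: violates R4
E4: legal

{C4, E4, G3}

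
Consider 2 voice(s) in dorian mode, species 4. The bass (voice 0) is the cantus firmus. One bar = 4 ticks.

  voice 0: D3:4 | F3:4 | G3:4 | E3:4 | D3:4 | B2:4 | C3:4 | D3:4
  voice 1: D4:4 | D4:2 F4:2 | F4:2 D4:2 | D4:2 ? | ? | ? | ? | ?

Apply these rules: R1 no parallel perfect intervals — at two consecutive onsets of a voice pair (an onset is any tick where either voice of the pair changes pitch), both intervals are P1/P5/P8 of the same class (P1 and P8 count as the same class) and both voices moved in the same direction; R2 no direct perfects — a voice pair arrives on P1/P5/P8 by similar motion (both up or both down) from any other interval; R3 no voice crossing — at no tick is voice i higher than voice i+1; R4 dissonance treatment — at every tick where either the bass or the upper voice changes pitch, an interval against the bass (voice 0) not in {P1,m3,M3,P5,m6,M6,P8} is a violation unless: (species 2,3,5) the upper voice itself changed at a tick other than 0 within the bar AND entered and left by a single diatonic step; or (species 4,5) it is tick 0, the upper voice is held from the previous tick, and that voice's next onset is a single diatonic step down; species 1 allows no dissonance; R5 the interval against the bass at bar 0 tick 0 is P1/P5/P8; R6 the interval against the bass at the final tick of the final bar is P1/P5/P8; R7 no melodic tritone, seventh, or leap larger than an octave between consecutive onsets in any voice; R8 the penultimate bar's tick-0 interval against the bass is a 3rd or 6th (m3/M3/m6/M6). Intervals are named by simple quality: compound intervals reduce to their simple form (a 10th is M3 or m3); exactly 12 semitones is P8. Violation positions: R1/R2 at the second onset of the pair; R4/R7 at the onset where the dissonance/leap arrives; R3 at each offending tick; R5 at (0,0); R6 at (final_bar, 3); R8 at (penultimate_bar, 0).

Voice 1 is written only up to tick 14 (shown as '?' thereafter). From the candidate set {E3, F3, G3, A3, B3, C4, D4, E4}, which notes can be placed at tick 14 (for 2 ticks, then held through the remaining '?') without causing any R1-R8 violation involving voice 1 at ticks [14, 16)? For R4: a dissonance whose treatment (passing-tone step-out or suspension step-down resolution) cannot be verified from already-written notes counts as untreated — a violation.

{B3, C4, D4, E4, G3}

E3: violates R7
F3: violates R4
G3: legal
A3: violates R4
B3: legal
C4: legal
D4: legal
E4: legal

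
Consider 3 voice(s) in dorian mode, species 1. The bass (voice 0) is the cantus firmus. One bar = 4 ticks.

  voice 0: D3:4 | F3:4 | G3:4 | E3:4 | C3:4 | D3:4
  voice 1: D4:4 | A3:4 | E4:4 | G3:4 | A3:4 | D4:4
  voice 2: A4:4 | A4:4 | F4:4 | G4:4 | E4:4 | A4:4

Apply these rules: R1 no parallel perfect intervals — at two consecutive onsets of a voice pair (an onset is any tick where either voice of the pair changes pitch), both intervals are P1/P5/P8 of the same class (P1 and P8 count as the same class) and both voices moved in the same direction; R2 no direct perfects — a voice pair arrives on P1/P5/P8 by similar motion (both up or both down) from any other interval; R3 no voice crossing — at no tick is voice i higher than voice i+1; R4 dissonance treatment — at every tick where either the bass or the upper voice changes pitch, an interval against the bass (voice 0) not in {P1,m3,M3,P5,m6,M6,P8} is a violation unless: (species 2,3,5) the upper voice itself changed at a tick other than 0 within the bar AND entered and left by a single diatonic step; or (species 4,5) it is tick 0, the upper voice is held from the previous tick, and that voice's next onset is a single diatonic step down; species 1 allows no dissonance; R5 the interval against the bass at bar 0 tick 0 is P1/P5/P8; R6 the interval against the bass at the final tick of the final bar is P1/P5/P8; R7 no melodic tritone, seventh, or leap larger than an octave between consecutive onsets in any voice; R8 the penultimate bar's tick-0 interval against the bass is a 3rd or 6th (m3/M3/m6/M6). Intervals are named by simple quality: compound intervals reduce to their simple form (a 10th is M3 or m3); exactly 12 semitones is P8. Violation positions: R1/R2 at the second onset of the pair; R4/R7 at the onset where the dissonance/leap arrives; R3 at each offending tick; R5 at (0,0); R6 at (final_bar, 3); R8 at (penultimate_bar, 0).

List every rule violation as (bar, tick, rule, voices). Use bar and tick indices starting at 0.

bar 0: v0=D3 v1=D4 v2=A4 downbeat P5
bar 1: v0=F3 v1=A3 v2=A4 downbeat M3
bar 2: v0=G3 v1=E4 v2=F4 downbeat m7
bar 3: v0=E3 v1=G3 v2=G4 downbeat m3
bar 4: v0=C3 v1=A3 v2=E4 downbeat M3
bar 5: v0=D3 v1=D4 v2=A4 downbeat P5
  -> R4 @ bar 2 tick 0 v(0, 2): G3/F4 m7 untreated
  -> R1 @ bar 5 tick 0 v(1, 2): A3/E4 P5 -> D4/A4 P5 similar
  -> R2 @ bar 5 tick 0 v(0, 1): C3/A3 M6 -> D3/D4 P8 similar
  -> R2 @ bar 5 tick 0 v(0, 2): C3/E4 M3 -> D3/A4 P5 similar

(2, 0, R4, (0, 2))
(5, 0, R1, (1, 2))
(5, 0, R2, (0, 1))
(5, 0, R2, (0, 2))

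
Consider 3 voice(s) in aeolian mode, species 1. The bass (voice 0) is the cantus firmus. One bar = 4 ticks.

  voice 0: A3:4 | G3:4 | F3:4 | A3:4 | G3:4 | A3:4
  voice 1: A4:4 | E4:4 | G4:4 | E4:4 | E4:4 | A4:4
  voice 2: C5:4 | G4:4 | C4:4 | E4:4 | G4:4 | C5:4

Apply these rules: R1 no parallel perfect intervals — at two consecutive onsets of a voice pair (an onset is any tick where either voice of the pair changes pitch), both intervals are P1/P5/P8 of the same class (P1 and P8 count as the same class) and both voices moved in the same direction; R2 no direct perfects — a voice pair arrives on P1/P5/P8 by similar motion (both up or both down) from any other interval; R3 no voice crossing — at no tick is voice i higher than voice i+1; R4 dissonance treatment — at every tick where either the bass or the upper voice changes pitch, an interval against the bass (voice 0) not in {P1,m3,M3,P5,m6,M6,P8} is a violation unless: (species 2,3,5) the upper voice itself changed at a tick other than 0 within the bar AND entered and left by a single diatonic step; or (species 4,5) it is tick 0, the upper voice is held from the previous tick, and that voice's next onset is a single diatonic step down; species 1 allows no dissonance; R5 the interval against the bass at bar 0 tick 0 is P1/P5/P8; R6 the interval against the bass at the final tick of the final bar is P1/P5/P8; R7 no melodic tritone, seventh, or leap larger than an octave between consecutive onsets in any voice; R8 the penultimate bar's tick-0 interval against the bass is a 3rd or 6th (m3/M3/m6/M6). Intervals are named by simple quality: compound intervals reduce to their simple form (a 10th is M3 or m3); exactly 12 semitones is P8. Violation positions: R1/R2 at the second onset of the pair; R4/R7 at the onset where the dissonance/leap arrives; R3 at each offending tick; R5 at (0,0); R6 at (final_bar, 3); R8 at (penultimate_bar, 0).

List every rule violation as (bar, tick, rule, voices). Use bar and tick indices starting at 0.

(0, 0, R5, (0, 2))
(1, 0, R2, (0, 2))
(2, 0, R2, (0, 2))
(2, 0, R3, (1, 2))
(2, 0, R4, (0, 1))
(2, 1, R3, (1, 2))
(2, 2, R3, (1, 2))
(2, 3, R3, (1, 2))
(3, 0, R1, (0, 2))
(4, 0, R8, (0, 2))
(5, 0, R2, (0, 1))
(5, 3, R6, (0, 2))

bar 0: v0=A3 v1=A4 v2=C5 downbeat m3
bar 1: v0=G3 v1=E4 v2=G4 downbeat P8
bar 2: v0=F3 v1=G4 v2=C4 downbeat P5
bar 3: v0=A3 v1=E4 v2=E4 downbeat P5
bar 4: v0=G3 v1=E4 v2=G4 downbeat P8
bar 5: v0=A3 v1=A4 v2=C5 downbeat m3
  -> R5 @ bar 0 tick 0 v(0, 2): opens on m3
  -> R2 @ bar 1 tick 0 v(0, 2): A3/C5 m3 -> G3/G4 P8 similar
  -> R2 @ bar 2 tick 0 v(0, 2): G3/G4 P8 -> F3/C4 P5 similar
  -> R3 @ bar 2 tick 0 v(1, 2): G4 above C4
  -> R4 @ bar 2 tick 0 v(0, 1): F3/G4 M2 untreated
  -> R3 @ bar 2 tick 1 v(1, 2): G4 above C4
  -> R3 @ bar 2 tick 2 v(1, 2): G4 above C4
  -> R3 @ bar 2 tick 3 v(1, 2): G4 above C4
  -> R1 @ bar 3 tick 0 v(0, 2): F3/C4 P5 -> A3/E4 P5 similar
  -> R8 @ bar 4 tick 0 v(0, 2): penult P8 not 3rd/6th
  -> R2 @ bar 5 tick 0 v(0, 1): G3/E4 M6 -> A3/A4 P8 similar
  -> R6 @ bar 5 tick 3 v(0, 2): closes on m3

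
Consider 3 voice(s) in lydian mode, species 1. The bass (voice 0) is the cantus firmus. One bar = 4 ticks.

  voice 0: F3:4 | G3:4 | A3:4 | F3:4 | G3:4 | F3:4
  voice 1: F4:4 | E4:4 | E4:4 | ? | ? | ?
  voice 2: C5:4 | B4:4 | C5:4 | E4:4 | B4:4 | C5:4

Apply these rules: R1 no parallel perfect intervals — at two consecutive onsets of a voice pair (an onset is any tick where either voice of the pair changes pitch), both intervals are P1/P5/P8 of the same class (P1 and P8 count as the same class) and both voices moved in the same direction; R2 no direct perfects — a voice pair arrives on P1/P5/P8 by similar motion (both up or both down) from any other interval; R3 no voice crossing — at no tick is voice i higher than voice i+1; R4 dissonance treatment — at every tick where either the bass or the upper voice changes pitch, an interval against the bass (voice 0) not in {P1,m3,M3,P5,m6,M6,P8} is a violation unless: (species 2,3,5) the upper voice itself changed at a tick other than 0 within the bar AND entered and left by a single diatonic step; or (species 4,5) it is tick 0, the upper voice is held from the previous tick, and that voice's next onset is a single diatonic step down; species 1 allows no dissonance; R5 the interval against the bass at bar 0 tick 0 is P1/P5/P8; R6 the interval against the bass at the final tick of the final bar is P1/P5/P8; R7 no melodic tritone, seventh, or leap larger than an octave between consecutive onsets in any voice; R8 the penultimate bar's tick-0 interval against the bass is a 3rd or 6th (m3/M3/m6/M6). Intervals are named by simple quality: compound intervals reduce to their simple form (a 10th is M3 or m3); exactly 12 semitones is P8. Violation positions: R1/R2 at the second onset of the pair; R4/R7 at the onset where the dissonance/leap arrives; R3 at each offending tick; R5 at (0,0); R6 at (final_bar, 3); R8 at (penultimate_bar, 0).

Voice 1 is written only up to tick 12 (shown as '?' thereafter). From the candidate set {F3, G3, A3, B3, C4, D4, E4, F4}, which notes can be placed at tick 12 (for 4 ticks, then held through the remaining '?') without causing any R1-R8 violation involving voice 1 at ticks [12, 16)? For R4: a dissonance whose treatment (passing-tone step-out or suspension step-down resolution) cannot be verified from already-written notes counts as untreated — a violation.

{D4}

F3: violates R2,R7
G3: violates R4
A3: violates R2
B3: violates R4
C4: violates R1
D4: legal
E4: violates R4
F4: violates R3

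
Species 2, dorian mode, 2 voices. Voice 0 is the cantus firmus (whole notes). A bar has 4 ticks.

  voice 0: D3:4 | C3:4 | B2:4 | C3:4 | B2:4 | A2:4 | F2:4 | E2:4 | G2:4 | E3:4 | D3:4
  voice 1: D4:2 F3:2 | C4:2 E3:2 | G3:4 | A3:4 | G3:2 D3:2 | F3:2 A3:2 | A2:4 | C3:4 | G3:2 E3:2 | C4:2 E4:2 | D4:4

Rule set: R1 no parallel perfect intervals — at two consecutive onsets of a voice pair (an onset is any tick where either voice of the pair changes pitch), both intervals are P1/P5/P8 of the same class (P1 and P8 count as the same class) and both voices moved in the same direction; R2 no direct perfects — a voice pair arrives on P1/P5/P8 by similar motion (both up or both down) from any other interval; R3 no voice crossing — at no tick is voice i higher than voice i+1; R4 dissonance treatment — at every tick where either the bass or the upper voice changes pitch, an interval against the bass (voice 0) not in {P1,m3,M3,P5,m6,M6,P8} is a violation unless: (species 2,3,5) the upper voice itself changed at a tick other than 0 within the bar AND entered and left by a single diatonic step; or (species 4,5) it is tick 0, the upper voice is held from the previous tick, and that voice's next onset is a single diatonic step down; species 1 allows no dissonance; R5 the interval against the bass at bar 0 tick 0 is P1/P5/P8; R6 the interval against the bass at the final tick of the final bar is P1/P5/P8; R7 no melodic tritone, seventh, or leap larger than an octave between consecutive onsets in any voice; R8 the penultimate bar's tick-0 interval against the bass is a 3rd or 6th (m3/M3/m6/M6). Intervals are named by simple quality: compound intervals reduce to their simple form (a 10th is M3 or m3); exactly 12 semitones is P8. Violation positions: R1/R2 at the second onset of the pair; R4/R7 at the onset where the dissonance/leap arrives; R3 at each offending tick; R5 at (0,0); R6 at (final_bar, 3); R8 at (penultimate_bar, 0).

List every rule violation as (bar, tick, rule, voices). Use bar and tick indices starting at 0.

(8, 0, R2, (0, 1))
(10, 0, R1, (0, 1))

bar 0: v0=D3 v1=D4 downbeat P8
bar 1: v0=C3 v1=C4 downbeat P8
bar 2: v0=B2 v1=G3 downbeat m6
bar 3: v0=C3 v1=A3 downbeat M6
bar 4: v0=B2 v1=G3 downbeat m6
bar 5: v0=A2 v1=F3 downbeat m6
bar 6: v0=F2 v1=A2 downbeat M3
bar 7: v0=E2 v1=C3 downbeat m6
bar 8: v0=G2 v1=G3 downbeat P8
bar 9: v0=E3 v1=C4 downbeat m6
bar 10: v0=D3 v1=D4 downbeat P8
  -> R2 @ bar 8 tick 0 v(0, 1): E2/C3 m6 -> G2/G3 P8 similar
  -> R1 @ bar 10 tick 0 v(0, 1): E3/E4 P8 -> D3/D4 P8 similar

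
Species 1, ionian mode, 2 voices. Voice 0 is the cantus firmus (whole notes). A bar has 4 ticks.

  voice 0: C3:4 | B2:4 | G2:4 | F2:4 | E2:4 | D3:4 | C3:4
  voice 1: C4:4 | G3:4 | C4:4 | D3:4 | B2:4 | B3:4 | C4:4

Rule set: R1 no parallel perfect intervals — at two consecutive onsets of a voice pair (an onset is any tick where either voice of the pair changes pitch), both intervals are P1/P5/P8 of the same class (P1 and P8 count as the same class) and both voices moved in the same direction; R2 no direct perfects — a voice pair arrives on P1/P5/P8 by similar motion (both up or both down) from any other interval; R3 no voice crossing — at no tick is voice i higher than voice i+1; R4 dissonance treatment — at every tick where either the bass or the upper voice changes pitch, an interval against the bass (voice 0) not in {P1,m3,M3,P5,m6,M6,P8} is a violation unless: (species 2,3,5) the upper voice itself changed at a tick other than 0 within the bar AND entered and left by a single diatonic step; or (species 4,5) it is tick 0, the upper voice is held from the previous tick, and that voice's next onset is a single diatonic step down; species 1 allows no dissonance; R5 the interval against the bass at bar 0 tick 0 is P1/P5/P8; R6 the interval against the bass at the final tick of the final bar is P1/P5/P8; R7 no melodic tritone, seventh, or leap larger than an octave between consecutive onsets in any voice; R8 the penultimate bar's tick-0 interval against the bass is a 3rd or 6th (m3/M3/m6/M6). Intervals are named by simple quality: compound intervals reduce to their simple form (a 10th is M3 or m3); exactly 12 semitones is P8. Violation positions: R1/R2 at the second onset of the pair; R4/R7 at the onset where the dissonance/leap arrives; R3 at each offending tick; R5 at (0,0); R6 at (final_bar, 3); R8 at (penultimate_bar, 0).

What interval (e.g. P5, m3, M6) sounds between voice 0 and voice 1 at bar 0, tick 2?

P8

voice 0=C3 voice 1=C4 -> P8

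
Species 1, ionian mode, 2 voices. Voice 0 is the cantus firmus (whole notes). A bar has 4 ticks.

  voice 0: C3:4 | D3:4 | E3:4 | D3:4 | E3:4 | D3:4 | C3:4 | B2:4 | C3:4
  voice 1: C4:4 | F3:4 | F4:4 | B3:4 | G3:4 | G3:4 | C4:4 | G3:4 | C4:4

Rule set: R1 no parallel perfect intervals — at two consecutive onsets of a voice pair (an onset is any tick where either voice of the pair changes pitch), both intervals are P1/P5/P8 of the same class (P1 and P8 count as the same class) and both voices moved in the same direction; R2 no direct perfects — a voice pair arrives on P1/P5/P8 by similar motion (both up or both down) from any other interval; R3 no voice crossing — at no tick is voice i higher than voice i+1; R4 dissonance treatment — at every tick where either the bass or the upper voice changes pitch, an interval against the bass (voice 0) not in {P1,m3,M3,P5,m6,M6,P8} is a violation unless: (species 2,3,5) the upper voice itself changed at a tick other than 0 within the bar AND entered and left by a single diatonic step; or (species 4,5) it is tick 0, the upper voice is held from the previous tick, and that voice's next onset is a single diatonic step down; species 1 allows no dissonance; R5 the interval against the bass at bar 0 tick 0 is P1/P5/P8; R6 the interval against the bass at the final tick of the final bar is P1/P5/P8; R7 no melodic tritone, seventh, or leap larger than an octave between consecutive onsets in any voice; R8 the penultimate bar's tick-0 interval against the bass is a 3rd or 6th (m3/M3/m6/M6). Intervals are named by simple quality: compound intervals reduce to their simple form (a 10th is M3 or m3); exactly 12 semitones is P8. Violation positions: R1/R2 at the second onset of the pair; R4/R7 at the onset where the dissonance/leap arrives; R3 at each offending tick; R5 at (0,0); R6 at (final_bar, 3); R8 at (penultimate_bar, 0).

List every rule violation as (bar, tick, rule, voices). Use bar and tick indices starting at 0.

bar 0: v0=C3 v1=C4 downbeat P8
bar 1: v0=D3 v1=F3 downbeat m3
bar 2: v0=E3 v1=F4 downbeat m2
bar 3: v0=D3 v1=B3 downbeat M6
bar 4: v0=E3 v1=G3 downbeat m3
bar 5: v0=D3 v1=G3 downbeat P4
bar 6: v0=C3 v1=C4 downbeat P8
bar 7: v0=B2 v1=G3 downbeat m6
bar 8: v0=C3 v1=C4 downbeat P8
  -> R4 @ bar 2 tick 0 v(0, 1): E3/F4 m2 untreated
  -> R7 @ bar 3 tick 0 v(1,): F4->B3 leap 6st
  -> R4 @ bar 5 tick 0 v(0, 1): D3/G3 P4 untreated
  -> R2 @ bar 8 tick 0 v(0, 1): B2/G3 m6 -> C3/C4 P8 similar

(2, 0, R4, (0, 1))
(3, 0, R7, (1,))
(5, 0, R4, (0, 1))
(8, 0, R2, (0, 1))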